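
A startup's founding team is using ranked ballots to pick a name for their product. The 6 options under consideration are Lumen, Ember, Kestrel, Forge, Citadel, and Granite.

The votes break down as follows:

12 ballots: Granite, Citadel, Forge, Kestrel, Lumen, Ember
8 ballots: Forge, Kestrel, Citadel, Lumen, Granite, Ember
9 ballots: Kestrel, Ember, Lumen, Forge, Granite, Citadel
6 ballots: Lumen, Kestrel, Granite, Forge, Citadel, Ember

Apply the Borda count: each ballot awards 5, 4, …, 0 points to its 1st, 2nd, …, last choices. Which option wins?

Borda scores:
  Lumen: 12·1 + 8·2 + 9·3 + 6·5 = 85
  Ember: 12·0 + 8·0 + 9·4 + 6·0 = 36
  Kestrel: 12·2 + 8·4 + 9·5 + 6·4 = 125
  Forge: 12·3 + 8·5 + 9·2 + 6·2 = 106
  Citadel: 12·4 + 8·3 + 9·0 + 6·1 = 78
  Granite: 12·5 + 8·1 + 9·1 + 6·3 = 95
Kestrel has the highest total.

Kestrel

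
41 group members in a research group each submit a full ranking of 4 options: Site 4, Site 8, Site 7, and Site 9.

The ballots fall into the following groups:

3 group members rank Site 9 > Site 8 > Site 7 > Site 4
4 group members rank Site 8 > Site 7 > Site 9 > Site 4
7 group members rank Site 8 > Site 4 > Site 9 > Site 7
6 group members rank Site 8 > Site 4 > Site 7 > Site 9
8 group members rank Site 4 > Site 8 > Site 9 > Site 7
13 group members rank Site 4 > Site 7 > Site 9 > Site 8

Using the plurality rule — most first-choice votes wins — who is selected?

Site 4

First-place vote totals:
  Site 4: 21
  Site 8: 17
  Site 7: 0
  Site 9: 3
Site 4 has the most first-place votes.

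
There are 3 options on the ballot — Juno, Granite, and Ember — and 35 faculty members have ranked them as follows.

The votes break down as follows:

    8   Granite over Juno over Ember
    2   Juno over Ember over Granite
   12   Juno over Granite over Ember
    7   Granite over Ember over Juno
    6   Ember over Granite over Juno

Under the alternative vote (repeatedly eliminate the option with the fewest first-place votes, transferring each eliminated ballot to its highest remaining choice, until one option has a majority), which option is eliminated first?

Ember

Round 1: Granite 15, Juno 14, Ember 6. Ember has the fewest and is eliminated.
Round 2: Granite 21, Juno 14. Granite has a majority.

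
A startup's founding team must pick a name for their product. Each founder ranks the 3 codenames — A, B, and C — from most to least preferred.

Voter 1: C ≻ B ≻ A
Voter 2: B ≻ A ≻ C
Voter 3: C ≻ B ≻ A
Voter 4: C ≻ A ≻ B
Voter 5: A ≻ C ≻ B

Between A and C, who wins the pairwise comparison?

Ballots ranking A above C: 2.
Ballots ranking C above A: 3.
C wins the head-to-head, 3–2.

C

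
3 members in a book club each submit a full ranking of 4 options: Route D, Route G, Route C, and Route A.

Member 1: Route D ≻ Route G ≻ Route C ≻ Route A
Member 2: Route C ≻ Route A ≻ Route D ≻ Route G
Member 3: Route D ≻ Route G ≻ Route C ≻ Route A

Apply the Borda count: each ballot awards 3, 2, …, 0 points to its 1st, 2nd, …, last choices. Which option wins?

Route D

Borda scores:
  Route D: 3 + 1 + 3 = 7
  Route G: 2 + 0 + 2 = 4
  Route C: 1 + 3 + 1 = 5
  Route A: 0 + 2 + 0 = 2
Route D has the highest total.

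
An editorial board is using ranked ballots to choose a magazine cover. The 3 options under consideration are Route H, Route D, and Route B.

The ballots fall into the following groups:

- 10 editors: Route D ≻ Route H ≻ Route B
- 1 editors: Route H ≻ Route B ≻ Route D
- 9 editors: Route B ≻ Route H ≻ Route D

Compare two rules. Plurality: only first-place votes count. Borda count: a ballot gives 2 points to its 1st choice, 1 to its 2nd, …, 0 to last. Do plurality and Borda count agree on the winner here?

No

Plurality first-place counts: Route H 1, Route D 10, Route B 9 → Route D.
Borda totals: Route H 21, Route D 20, Route B 19 → Route H.
The two rules disagree: plurality picks Route D, Borda picks Route H.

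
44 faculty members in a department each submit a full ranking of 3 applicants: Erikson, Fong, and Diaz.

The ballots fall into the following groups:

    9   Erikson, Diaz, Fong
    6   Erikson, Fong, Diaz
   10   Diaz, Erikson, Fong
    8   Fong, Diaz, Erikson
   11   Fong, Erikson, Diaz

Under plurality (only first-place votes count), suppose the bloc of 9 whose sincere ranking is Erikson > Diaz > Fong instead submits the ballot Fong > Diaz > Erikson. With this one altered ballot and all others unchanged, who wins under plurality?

First-place totals with the altered ballot: Erikson 6, Fong 28, Diaz 10.
The winner is unchanged: still Fong.

Fong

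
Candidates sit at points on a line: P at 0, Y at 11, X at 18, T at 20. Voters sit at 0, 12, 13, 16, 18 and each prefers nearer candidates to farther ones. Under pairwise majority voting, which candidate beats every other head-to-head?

With single-peaked preferences on a line, the Condorcet winner is the candidate closest to the median voter.
The median voter (position 13) is closest to Y at 11.
Check: Y vs P — voters closer to Y: 4 of 5.

Y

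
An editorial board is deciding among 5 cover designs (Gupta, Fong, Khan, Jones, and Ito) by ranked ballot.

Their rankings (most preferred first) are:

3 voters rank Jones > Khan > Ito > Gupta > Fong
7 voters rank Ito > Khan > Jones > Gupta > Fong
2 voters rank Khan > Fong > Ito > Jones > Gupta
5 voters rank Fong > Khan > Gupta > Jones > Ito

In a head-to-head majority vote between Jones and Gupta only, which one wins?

Jones

Ballots ranking Jones above Gupta: 3+7+2 = 12.
Ballots ranking Gupta above Jones: 5.
Jones wins the head-to-head, 12–5.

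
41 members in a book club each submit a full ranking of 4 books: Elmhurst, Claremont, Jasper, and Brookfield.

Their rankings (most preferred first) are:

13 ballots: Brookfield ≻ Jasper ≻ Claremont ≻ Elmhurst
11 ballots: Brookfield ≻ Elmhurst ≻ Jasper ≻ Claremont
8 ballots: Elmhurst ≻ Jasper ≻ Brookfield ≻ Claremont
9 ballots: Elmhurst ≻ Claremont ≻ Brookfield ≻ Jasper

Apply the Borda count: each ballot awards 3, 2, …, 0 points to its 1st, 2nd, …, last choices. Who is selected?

Borda scores:
  Elmhurst: 13·0 + 11·2 + 8·3 + 9·3 = 73
  Claremont: 13·1 + 11·0 + 8·0 + 9·2 = 31
  Jasper: 13·2 + 11·1 + 8·2 + 9·0 = 53
  Brookfield: 13·3 + 11·3 + 8·1 + 9·1 = 89
Brookfield has the highest total.

Brookfield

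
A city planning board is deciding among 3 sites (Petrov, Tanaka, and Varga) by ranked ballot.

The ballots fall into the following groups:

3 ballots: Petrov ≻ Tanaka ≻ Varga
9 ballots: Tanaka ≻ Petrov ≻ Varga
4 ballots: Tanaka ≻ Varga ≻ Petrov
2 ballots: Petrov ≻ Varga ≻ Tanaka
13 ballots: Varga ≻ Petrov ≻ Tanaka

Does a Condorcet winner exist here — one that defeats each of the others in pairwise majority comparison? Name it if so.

Head-to-head results (31 voters total):
Petrov vs Tanaka: Petrov wins 18–13.
Petrov vs Varga: Varga wins 17–14.
Tanaka vs Varga: Tanaka wins 16–15.
No candidate beats all others: Petrov beats Tanaka beats Varga beats Petrov, a majority cycle.

None — there is no Condorcet winner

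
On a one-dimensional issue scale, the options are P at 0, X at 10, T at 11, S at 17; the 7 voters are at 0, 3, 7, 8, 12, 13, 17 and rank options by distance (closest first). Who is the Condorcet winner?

With single-peaked preferences on a line, the Condorcet winner is the candidate closest to the median voter.
The median voter (position 8) is closest to X at 10.
Check: X vs P — voters closer to X: 5 of 7.

X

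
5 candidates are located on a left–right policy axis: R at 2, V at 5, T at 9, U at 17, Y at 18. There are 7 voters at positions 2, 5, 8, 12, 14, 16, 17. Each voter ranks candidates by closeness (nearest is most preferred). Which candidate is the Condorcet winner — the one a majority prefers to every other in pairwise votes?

With single-peaked preferences on a line, the Condorcet winner is the candidate closest to the median voter.
The median voter (position 12) is closest to T at 9.
Check: T vs U — voters closer to T: 4 of 7.

T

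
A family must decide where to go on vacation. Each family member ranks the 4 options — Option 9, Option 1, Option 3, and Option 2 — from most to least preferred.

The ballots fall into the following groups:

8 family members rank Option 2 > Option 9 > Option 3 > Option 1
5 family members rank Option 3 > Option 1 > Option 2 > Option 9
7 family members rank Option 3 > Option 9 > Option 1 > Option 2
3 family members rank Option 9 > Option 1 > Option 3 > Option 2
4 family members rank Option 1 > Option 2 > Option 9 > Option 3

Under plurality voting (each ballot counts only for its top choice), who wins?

First-place vote totals:
  Option 9: 3
  Option 1: 4
  Option 3: 12
  Option 2: 8
Option 3 has the most first-place votes.

Option 3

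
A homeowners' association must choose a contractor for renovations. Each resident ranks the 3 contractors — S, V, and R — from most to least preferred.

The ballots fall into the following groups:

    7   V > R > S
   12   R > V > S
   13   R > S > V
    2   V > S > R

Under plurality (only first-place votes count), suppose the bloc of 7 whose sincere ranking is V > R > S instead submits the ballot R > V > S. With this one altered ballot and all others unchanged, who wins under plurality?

R

First-place totals with the altered ballot: S 0, V 2, R 32.
The winner is unchanged: still R.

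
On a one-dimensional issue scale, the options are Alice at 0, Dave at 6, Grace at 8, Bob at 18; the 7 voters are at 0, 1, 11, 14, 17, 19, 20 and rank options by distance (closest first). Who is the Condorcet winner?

With single-peaked preferences on a line, the Condorcet winner is the candidate closest to the median voter.
The median voter (position 14) is closest to Bob at 18.
Check: Bob vs Dave — voters closer to Bob: 4 of 7.

Bob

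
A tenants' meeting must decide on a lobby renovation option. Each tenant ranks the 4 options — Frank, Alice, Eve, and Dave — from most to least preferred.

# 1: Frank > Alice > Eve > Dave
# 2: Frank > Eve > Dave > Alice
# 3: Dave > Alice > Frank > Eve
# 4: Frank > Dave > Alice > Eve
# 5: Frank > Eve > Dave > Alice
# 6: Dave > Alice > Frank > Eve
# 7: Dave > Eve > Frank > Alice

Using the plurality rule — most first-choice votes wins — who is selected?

First-place vote totals:
  Frank: 4
  Alice: 0
  Eve: 0
  Dave: 3
Frank has the most first-place votes.

Frank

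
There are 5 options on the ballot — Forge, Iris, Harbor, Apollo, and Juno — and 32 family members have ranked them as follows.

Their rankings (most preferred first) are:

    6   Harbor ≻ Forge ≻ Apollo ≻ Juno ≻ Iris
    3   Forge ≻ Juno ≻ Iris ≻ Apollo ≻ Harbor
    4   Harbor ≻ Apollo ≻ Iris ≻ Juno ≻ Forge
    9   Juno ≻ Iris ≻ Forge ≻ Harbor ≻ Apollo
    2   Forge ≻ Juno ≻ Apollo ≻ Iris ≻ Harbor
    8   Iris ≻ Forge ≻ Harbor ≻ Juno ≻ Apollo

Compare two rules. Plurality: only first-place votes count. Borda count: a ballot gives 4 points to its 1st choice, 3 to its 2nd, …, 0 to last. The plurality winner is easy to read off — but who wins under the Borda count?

Forge

Plurality first-place counts: Forge 5, Iris 8, Harbor 10, Apollo 0, Juno 9 → Harbor.
Borda totals: Forge 80, Iris 75, Harbor 65, Apollo 31, Juno 69 → Forge.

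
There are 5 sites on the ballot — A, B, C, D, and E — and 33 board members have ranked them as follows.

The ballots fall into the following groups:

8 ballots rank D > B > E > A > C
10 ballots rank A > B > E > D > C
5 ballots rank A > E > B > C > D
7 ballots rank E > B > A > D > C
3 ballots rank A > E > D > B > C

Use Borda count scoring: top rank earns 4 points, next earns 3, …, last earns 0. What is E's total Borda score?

88

Borda scores:
  A: 8·1 + 10·4 + 5·4 + 7·2 + 3·4 = 94
  B: 8·3 + 10·3 + 5·2 + 7·3 + 3·1 = 88
  C: 8·0 + 10·0 + 5·1 + 7·0 + 3·0 = 5
  D: 8·4 + 10·1 + 5·0 + 7·1 + 3·2 = 55
  E: 8·2 + 10·2 + 5·3 + 7·4 + 3·3 = 88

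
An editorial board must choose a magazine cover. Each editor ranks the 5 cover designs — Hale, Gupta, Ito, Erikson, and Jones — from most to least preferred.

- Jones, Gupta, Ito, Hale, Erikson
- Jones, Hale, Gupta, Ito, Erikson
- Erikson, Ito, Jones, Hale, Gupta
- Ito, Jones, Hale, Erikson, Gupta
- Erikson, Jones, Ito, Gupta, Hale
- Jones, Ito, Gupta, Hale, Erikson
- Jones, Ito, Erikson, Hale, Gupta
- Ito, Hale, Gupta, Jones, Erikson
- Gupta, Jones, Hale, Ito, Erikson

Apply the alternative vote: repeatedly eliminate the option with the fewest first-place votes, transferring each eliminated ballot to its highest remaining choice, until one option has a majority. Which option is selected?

Round 1: Jones 4, Ito 2, Erikson 2, Gupta 1, Hale 0. Hale has the fewest and is eliminated.
Round 2: Jones 4, Ito 2, Erikson 2, Gupta 1. Gupta has the fewest and is eliminated.
Round 3: Jones 5, Ito 2, Erikson 2. Jones has a majority.

Jones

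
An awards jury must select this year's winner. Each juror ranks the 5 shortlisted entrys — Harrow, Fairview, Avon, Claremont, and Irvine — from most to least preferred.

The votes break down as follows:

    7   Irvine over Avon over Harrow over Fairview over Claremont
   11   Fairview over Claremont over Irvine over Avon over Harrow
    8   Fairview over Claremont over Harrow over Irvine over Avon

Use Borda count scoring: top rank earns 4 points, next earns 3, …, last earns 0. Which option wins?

Borda scores:
  Harrow: 7·2 + 11·0 + 8·2 = 30
  Fairview: 7·1 + 11·4 + 8·4 = 83
  Avon: 7·3 + 11·1 + 8·0 = 32
  Claremont: 7·0 + 11·3 + 8·3 = 57
  Irvine: 7·4 + 11·2 + 8·1 = 58
Fairview has the highest total.

Fairview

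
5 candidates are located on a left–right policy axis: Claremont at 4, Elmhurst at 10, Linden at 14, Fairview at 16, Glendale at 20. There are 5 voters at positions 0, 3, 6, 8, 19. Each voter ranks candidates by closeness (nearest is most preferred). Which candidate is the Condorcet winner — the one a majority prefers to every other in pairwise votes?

Claremont

With single-peaked preferences on a line, the Condorcet winner is the candidate closest to the median voter.
The median voter (position 6) is closest to Claremont at 4.
Check: Claremont vs Glendale — voters closer to Claremont: 4 of 5.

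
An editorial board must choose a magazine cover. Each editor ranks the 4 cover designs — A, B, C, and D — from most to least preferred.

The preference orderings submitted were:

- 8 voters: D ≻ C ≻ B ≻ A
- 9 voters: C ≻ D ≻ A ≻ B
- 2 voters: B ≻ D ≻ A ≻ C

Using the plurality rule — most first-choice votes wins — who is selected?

C

First-place vote totals:
  A: 0
  B: 2
  C: 9
  D: 8
C has the most first-place votes.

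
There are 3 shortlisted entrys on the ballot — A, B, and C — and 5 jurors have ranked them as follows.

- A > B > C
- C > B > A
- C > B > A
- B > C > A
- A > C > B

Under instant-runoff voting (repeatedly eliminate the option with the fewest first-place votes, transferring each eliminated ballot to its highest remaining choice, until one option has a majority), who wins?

C

Round 1: A 2, C 2, B 1. B has the fewest and is eliminated.
Round 2: C 3, A 2. C has a majority.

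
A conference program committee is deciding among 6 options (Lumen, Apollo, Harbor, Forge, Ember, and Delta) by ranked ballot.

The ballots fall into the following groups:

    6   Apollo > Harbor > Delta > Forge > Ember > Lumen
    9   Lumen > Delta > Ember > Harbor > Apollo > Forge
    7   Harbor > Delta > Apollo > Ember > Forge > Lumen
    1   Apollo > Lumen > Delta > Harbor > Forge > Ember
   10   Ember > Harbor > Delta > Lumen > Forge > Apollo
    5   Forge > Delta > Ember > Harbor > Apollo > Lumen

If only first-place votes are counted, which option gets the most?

Ember

First-place vote totals:
  Lumen: 9
  Apollo: 7
  Harbor: 7
  Forge: 5
  Ember: 10
  Delta: 0
Ember has the most first-place votes.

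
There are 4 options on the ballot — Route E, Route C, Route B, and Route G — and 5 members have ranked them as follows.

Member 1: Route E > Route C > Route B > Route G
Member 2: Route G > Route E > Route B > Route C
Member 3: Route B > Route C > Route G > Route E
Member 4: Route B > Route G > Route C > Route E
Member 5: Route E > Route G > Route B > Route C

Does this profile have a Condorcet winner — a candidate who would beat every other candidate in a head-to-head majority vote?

No

Head-to-head results (5 voters total):
Route E vs Route C: Route E wins 3–2.
Route E vs Route B: Route E wins 3–2.
Route E vs Route G: Route G wins 3–2.
Route C vs Route B: Route B wins 4–1.
Route C vs Route G: Route G wins 3–2.
Route B vs Route G: Route B wins 3–2.
No candidate beats all others: Route E beats Route B beats Route G beats Route E, a majority cycle.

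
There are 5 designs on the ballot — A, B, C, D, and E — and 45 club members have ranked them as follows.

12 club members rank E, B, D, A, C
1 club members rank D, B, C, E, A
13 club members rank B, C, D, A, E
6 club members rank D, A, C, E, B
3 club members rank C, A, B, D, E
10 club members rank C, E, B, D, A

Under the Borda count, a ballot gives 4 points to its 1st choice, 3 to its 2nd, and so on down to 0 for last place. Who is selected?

Borda scores:
  A: 12·1 + 0 + 13·1 + 6·3 + 3·3 + 10·0 = 52
  B: 12·3 + 3 + 13·4 + 6·0 + 3·2 + 10·2 = 117
  C: 12·0 + 2 + 13·3 + 6·2 + 3·4 + 10·4 = 105
  D: 12·2 + 4 + 13·2 + 6·4 + 3·1 + 10·1 = 91
  E: 12·4 + 1 + 13·0 + 6·1 + 3·0 + 10·3 = 85
B has the highest total.

B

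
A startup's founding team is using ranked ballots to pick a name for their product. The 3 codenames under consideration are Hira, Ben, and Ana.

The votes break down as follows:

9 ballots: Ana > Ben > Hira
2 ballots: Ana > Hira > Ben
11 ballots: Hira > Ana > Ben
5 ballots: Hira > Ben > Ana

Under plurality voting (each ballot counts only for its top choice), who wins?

Hira

First-place vote totals:
  Hira: 16
  Ben: 0
  Ana: 11
Hira has the most first-place votes.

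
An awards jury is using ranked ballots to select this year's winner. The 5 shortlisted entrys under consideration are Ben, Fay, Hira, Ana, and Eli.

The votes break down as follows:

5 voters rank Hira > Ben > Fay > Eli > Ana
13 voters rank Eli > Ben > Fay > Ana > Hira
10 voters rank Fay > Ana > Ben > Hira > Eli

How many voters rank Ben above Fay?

Ballots ranking Ben above Fay: 5+13 = 18.
Ballots ranking Fay above Ben: 10.
So 18 of 28 voters prefer Ben to Fay.

18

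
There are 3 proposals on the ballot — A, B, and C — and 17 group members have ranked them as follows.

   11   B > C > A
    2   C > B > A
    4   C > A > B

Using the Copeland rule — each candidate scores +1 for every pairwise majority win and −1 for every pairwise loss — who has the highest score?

Pairwise results:
  A vs B: B wins 13–4.
  A vs C: C wins 17–0.
  B vs C: B wins 11–6.
Copeland scores (wins − losses):
  A: 0 − 2 = -2
  B: 2 − 0 = 2
  C: 1 − 1 = 0
B has the best Copeland score.

B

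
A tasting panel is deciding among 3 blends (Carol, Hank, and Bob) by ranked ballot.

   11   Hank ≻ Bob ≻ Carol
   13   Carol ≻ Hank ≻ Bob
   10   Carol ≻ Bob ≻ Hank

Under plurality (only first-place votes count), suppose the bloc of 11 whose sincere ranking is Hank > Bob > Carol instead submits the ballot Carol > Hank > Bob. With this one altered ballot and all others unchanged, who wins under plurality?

First-place totals with the altered ballot: Carol 34, Hank 0, Bob 0.
The winner is unchanged: still Carol.

Carol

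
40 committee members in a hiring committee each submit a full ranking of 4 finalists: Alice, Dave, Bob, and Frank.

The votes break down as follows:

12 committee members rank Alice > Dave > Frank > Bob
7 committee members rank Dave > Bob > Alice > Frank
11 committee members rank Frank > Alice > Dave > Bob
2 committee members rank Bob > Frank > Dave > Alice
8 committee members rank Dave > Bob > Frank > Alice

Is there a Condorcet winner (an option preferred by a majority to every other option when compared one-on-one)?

No

Head-to-head results (40 voters total):
Alice vs Dave: Alice wins 23–17.
Alice vs Bob: Alice wins 23–17.
Alice vs Frank: Frank wins 21–19.
Dave vs Bob: Dave wins 38–2.
Dave vs Frank: Dave wins 27–13.
Bob vs Frank: Frank wins 23–17.
No candidate beats all others: Alice beats Dave beats Frank beats Alice, a majority cycle.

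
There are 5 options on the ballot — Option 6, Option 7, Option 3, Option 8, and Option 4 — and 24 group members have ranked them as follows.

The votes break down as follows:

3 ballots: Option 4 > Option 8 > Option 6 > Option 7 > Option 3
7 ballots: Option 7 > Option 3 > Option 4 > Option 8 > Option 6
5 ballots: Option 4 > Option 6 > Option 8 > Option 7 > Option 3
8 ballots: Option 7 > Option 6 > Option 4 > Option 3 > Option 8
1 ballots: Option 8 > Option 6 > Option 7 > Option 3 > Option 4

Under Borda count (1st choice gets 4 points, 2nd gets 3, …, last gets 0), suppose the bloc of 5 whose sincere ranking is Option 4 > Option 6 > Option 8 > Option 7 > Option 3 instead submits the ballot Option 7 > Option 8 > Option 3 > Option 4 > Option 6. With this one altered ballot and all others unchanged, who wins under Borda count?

Borda totals with the altered ballot: Option 6 33, Option 7 85, Option 3 40, Option 8 35, Option 4 47.
The winner is unchanged: still Option 7.

Option 7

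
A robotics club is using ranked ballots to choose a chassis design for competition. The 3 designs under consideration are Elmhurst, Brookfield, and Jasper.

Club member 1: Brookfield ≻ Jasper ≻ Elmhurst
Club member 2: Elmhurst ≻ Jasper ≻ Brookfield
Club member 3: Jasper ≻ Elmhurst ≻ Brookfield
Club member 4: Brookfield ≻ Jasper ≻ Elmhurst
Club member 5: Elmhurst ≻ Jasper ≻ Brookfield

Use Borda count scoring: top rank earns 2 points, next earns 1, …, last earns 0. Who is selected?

Jasper

Borda scores:
  Elmhurst: 0 + 2 + 1 + 0 + 2 = 5
  Brookfield: 2 + 0 + 0 + 2 + 0 = 4
  Jasper: 1 + 1 + 2 + 1 + 1 = 6
Jasper has the highest total.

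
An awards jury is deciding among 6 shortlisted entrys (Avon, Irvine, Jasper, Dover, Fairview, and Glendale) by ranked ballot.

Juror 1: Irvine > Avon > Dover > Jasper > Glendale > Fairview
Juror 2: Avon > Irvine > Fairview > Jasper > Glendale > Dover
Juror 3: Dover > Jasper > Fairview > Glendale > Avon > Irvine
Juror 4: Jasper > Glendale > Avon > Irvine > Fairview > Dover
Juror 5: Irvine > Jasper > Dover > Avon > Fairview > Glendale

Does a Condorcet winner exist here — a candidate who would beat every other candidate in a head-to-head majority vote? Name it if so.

Head-to-head results (5 voters total):
Avon vs Irvine: Avon wins 3–2.
Avon vs Jasper: Jasper wins 3–2.
Avon vs Dover: Avon wins 3–2.
Avon vs Fairview: Avon wins 4–1.
Avon vs Glendale: Avon wins 3–2.
Irvine vs Jasper: Irvine wins 3–2.
Irvine vs Dover: Irvine wins 4–1.
Irvine vs Fairview: Irvine wins 4–1.
Irvine vs Glendale: Irvine wins 3–2.
Jasper vs Dover: Jasper wins 3–2.
Jasper vs Fairview: Jasper wins 4–1.
Jasper vs Glendale: Jasper wins 5–0.
Dover vs Fairview: Dover wins 3–2.
Dover vs Glendale: Dover wins 3–2.
Fairview vs Glendale: Fairview wins 3–2.
No candidate beats all others: Avon beats Irvine beats Jasper beats Avon, a majority cycle.

No Condorcet winner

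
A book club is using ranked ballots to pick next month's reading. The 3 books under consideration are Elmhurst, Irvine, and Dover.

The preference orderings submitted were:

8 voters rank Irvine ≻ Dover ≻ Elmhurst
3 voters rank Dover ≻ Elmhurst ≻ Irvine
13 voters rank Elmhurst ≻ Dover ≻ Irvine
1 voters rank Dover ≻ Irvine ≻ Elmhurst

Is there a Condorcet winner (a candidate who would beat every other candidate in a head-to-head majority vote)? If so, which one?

Elmhurst

Head-to-head results (25 voters total):
Elmhurst vs Irvine: Elmhurst wins 16–9.
Elmhurst vs Dover: Elmhurst wins 13–12.
Irvine vs Dover: Dover wins 17–8.
Elmhurst beats each rival — Irvine (16–9), Dover (13–12) — so Elmhurst is the Condorcet winner.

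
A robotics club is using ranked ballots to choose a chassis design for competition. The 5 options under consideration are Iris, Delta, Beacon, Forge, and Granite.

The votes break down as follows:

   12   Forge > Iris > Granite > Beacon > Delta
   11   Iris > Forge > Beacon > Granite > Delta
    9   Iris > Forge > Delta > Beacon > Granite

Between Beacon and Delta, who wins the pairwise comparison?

Ballots ranking Beacon above Delta: 12+11 = 23.
Ballots ranking Delta above Beacon: 9.
Beacon wins the head-to-head, 23–9.

Beacon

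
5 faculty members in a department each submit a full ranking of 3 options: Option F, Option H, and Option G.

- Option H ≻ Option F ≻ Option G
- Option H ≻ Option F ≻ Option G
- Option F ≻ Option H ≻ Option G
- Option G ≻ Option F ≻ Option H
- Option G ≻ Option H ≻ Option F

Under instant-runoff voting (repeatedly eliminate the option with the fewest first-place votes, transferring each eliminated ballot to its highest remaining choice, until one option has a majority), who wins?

Option H

Round 1: Option H 2, Option G 2, Option F 1. Option F has the fewest and is eliminated.
Round 2: Option H 3, Option G 2. Option H has a majority.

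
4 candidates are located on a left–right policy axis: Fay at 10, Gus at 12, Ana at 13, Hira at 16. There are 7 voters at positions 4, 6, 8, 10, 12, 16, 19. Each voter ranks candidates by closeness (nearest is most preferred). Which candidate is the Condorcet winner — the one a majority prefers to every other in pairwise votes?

With single-peaked preferences on a line, the Condorcet winner is the candidate closest to the median voter.
The median voter (position 10) is closest to Fay at 10.
Check: Fay vs Hira — voters closer to Fay: 5 of 7.

Fay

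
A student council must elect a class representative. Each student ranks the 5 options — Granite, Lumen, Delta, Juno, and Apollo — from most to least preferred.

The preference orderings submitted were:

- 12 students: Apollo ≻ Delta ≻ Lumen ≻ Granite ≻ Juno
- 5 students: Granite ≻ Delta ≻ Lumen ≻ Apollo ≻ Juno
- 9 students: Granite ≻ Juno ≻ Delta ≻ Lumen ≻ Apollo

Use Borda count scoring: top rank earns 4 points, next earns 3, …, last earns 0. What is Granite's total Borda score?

68

Borda scores:
  Granite: 12·1 + 5·4 + 9·4 = 68
  Lumen: 12·2 + 5·2 + 9·1 = 43
  Delta: 12·3 + 5·3 + 9·2 = 69
  Juno: 12·0 + 5·0 + 9·3 = 27
  Apollo: 12·4 + 5·1 + 9·0 = 53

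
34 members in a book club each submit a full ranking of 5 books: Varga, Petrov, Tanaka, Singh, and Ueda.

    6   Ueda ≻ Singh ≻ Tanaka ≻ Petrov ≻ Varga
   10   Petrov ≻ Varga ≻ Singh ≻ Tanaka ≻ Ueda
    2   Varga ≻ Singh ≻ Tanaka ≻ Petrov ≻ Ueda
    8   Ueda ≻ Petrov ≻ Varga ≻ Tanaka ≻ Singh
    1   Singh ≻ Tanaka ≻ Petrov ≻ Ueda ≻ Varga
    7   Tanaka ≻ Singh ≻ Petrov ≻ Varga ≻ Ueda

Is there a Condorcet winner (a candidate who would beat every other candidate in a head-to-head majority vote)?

Yes

Head-to-head results (34 voters total):
Varga vs Petrov: Petrov wins 32–2.
Varga vs Tanaka: Varga wins 20–14.
Varga vs Singh: Varga wins 20–14.
Varga vs Ueda: Varga wins 19–15.
Petrov vs Tanaka: Petrov wins 18–16.
Petrov vs Singh: Petrov wins 18–16.
Petrov vs Ueda: Petrov wins 20–14.
Tanaka vs Singh: Singh wins 19–15.
Tanaka vs Ueda: Tanaka wins 20–14.
Singh vs Ueda: Singh wins 20–14.
Petrov beats each rival — Varga (32–2), Tanaka (18–16), Singh (18–16), Ueda (20–14) — so Petrov is the Condorcet winner.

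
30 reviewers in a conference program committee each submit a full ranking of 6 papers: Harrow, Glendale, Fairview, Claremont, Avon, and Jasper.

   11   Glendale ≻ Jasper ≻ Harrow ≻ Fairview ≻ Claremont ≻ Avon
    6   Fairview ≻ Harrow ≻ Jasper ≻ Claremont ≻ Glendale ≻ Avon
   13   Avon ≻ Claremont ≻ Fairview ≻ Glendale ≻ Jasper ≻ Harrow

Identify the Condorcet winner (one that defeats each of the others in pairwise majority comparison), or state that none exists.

Head-to-head results (30 voters total):
Harrow vs Glendale: Glendale wins 24–6.
Harrow vs Fairview: Fairview wins 19–11.
Harrow vs Claremont: Harrow wins 17–13.
Harrow vs Avon: Harrow wins 17–13.
Harrow vs Jasper: Jasper wins 24–6.
Glendale vs Fairview: Fairview wins 19–11.
Glendale vs Claremont: Claremont wins 19–11.
Glendale vs Avon: Glendale wins 17–13.
Glendale vs Jasper: Glendale wins 24–6.
Fairview vs Claremont: Fairview wins 17–13.
Fairview vs Avon: Fairview wins 17–13.
Fairview vs Jasper: Fairview wins 19–11.
Claremont vs Avon: Claremont wins 17–13.
Claremont vs Jasper: Jasper wins 17–13.
Avon vs Jasper: Jasper wins 17–13.
Fairview beats each rival — Harrow (19–11), Glendale (19–11), Claremont (17–13), Avon (17–13), Jasper (19–11) — so Fairview is the Condorcet winner.

Fairview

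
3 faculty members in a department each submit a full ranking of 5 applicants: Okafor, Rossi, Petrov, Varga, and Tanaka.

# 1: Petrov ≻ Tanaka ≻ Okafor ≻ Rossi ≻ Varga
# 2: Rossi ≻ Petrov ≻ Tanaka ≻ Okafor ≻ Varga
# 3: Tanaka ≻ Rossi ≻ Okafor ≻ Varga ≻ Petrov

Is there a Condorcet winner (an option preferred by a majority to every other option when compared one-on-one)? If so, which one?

None — there is no Condorcet winner

Head-to-head results (3 voters total):
Okafor vs Rossi: Rossi wins 2–1.
Okafor vs Petrov: Petrov wins 2–1.
Okafor vs Varga: Okafor wins 3–0.
Okafor vs Tanaka: Tanaka wins 3–0.
Rossi vs Petrov: Rossi wins 2–1.
Rossi vs Varga: Rossi wins 3–0.
Rossi vs Tanaka: Tanaka wins 2–1.
Petrov vs Varga: Petrov wins 2–1.
Petrov vs Tanaka: Petrov wins 2–1.
Varga vs Tanaka: Tanaka wins 3–0.
No candidate beats all others: Rossi beats Petrov beats Tanaka beats Rossi, a majority cycle.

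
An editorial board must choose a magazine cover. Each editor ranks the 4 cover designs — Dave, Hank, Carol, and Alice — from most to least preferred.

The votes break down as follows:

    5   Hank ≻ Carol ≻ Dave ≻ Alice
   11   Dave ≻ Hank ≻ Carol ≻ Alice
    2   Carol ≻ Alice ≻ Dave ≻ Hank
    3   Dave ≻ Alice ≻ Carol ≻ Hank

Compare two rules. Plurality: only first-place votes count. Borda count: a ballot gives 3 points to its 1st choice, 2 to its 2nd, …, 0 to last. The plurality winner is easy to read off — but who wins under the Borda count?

Plurality first-place counts: Dave 14, Hank 5, Carol 2, Alice 0 → Dave.
Borda totals: Dave 49, Hank 37, Carol 30, Alice 10 → Dave.

Dave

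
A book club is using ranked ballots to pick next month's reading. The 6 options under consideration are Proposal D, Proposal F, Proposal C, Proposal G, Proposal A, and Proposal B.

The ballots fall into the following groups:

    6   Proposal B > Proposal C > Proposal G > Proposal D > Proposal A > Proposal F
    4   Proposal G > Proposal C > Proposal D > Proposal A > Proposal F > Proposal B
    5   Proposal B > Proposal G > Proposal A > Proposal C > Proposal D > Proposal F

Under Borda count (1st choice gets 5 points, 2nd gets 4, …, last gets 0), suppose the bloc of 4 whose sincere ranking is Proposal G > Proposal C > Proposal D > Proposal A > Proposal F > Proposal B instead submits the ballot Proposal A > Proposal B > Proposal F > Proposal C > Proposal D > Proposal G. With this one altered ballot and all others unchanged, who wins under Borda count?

Borda totals with the altered ballot: Proposal D 21, Proposal F 12, Proposal C 42, Proposal G 38, Proposal A 41, Proposal B 71.
The switch changes the winner from Proposal G to Proposal B.

Proposal B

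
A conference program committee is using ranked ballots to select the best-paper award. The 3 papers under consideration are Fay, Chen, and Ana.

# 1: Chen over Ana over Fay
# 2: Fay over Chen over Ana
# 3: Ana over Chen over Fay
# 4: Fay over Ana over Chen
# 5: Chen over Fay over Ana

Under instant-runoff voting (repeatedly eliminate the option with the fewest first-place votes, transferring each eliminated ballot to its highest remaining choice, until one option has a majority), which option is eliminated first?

Round 1: Fay 2, Chen 2, Ana 1. Ana has the fewest and is eliminated.
Round 2: Chen 3, Fay 2. Chen has a majority.

Ana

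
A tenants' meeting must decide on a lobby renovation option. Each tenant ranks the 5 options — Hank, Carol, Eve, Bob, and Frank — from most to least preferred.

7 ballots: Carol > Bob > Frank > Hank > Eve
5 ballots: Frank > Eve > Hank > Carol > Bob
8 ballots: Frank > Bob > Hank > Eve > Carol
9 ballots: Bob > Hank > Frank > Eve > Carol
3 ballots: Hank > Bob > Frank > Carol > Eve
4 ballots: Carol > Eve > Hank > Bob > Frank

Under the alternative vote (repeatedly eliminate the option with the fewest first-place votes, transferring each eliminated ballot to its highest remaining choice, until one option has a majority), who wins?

Round 1: Frank 13, Carol 11, Bob 9, Hank 3, Eve 0. Eve has the fewest and is eliminated.
Round 2: Frank 13, Carol 11, Bob 9, Hank 3. Hank has the fewest and is eliminated.
Round 3: Frank 13, Bob 12, Carol 11. Carol has the fewest and is eliminated.
Round 4: Bob 23, Frank 13. Bob has a majority.

Bob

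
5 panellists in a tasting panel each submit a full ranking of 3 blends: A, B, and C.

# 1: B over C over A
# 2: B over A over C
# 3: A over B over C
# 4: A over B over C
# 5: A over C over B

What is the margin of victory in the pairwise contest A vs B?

1

Ballots ranking A above B: 3.
Ballots ranking B above A: 2.
A wins 3–2, a margin of 1.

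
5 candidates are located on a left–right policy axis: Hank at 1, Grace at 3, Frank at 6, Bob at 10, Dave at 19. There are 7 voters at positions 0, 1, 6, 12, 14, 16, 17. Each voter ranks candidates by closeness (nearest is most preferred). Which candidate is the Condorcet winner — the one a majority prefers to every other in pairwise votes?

Bob

With single-peaked preferences on a line, the Condorcet winner is the candidate closest to the median voter.
The median voter (position 12) is closest to Bob at 10.
Check: Bob vs Hank — voters closer to Bob: 5 of 7.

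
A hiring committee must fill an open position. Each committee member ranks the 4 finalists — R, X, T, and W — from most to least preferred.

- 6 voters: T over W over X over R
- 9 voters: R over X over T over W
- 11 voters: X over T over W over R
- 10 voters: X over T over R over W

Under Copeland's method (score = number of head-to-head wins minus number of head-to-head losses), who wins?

Pairwise results:
  R vs X: X wins 27–9.
  R vs T: T wins 27–9.
  R vs W: R wins 19–17.
  X vs T: X wins 30–6.
  X vs W: X wins 30–6.
  T vs W: T wins 36–0.
Copeland scores (wins − losses):
  R: 1 − 2 = -1
  X: 3 − 0 = 3
  T: 2 − 1 = 1
  W: 0 − 3 = -3
X has the best Copeland score.

X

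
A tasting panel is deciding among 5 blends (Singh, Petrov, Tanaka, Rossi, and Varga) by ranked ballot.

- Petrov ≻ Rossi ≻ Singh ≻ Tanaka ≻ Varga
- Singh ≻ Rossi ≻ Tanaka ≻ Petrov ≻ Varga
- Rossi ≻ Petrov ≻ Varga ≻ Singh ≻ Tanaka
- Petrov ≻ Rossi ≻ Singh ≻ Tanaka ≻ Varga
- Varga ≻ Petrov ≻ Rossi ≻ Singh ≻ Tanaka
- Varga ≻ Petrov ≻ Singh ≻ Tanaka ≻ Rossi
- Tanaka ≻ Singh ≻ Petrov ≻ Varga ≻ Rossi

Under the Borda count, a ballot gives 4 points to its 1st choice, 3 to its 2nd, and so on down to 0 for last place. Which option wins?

Borda scores:
  Singh: 2 + 4 + 1 + 2 + 1 + 2 + 3 = 15
  Petrov: 4 + 1 + 3 + 4 + 3 + 3 + 2 = 20
  Tanaka: 1 + 2 + 0 + 1 + 0 + 1 + 4 = 9
  Rossi: 3 + 3 + 4 + 3 + 2 + 0 + 0 = 15
  Varga: 0 + 0 + 2 + 0 + 4 + 4 + 1 = 11
Petrov has the highest total.

Petrov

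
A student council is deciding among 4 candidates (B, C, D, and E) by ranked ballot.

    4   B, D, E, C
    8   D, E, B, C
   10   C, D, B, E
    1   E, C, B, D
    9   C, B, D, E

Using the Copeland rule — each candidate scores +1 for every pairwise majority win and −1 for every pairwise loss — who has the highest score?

C

Pairwise results:
  B vs C: C wins 20–12.
  B vs D: D wins 18–14.
  B vs E: B wins 23–9.
  C vs D: C wins 20–12.
  C vs E: C wins 19–13.
  D vs E: D wins 31–1.
Copeland scores (wins − losses):
  B: 1 − 2 = -1
  C: 3 − 0 = 3
  D: 2 − 1 = 1
  E: 0 − 3 = -3
C has the best Copeland score.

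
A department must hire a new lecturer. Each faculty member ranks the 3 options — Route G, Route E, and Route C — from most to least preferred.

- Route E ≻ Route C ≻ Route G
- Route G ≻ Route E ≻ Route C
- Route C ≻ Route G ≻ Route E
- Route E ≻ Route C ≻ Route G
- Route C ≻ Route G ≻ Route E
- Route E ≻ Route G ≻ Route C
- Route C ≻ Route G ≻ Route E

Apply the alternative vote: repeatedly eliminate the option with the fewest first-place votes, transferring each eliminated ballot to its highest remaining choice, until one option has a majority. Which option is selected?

Round 1: Route E 3, Route C 3, Route G 1. Route G has the fewest and is eliminated.
Round 2: Route E 4, Route C 3. Route E has a majority.

Route E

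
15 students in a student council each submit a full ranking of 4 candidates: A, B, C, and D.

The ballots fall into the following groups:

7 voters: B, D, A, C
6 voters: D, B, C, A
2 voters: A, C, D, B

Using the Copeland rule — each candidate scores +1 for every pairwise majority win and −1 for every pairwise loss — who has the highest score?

Pairwise results:
  A vs B: B wins 13–2.
  A vs C: A wins 9–6.
  A vs D: D wins 13–2.
  B vs C: B wins 13–2.
  B vs D: D wins 8–7.
  C vs D: D wins 13–2.
Copeland scores (wins − losses):
  A: 1 − 2 = -1
  B: 2 − 1 = 1
  C: 0 − 3 = -3
  D: 3 − 0 = 3
D has the best Copeland score.

D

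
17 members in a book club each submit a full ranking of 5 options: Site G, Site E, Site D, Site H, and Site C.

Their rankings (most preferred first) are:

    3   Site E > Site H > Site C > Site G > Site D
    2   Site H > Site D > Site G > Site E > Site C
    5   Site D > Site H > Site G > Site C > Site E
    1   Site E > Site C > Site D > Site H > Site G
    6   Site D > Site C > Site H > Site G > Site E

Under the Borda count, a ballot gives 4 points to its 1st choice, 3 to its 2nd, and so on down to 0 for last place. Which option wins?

Site D

Borda scores:
  Site G: 3·1 + 2·2 + 5·2 + 0 + 6·1 = 23
  Site E: 3·4 + 2·1 + 5·0 + 4 + 6·0 = 18
  Site D: 3·0 + 2·3 + 5·4 + 2 + 6·4 = 52
  Site H: 3·3 + 2·4 + 5·3 + 1 + 6·2 = 45
  Site C: 3·2 + 2·0 + 5·1 + 3 + 6·3 = 32
Site D has the highest total.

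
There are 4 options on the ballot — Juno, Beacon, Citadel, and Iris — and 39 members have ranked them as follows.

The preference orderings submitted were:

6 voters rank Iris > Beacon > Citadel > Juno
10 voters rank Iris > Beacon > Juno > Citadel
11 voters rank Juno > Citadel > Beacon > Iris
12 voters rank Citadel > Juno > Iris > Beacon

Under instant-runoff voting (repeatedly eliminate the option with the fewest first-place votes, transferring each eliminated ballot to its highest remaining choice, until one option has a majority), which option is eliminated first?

Round 1: Iris 16, Citadel 12, Juno 11, Beacon 0. Beacon has the fewest and is eliminated.
Round 2: Iris 16, Citadel 12, Juno 11. Juno has the fewest and is eliminated.
Round 3: Citadel 23, Iris 16. Citadel has a majority.

Beacon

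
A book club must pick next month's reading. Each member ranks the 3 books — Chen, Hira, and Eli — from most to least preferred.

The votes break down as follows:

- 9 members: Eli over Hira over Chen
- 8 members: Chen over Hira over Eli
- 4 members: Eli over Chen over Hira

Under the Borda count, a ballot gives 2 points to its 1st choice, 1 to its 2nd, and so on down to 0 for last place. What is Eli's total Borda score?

26

Borda scores:
  Chen: 9·0 + 8·2 + 4·1 = 20
  Hira: 9·1 + 8·1 + 4·0 = 17
  Eli: 9·2 + 8·0 + 4·2 = 26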